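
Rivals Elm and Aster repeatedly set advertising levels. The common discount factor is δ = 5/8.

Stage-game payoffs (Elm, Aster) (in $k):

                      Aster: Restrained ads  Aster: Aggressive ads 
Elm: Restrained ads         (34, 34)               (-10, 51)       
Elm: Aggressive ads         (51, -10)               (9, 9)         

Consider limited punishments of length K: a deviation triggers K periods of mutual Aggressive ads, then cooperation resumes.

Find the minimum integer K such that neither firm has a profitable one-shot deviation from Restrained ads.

2

Need Σ_{k=1}^{K} δ^k ≥ (51−34)/(34−9) = 0.6800 at δ = 5/8.
At K = 1 the sum is 0.6250 < 0.6800; at K = 2 it is 1.0156 ≥ 0.6800.
So the minimum punishment length is K = 2.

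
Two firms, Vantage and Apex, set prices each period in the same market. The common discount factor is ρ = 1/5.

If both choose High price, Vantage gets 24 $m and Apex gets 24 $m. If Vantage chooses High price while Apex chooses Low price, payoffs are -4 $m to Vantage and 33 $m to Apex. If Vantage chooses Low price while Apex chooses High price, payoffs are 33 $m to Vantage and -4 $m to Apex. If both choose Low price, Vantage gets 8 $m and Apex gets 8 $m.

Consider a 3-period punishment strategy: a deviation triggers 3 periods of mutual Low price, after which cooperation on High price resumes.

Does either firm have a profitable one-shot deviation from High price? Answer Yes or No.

A one-shot deviation gives 33 now, then 8 for 3 periods, then back to 24.
Gain from deviating: (33−24) today; loss: (24−8) in each of the next 3 periods.
No-deviation condition: (24−8)(ρ+…+ρ^3) ≥ 33−24, i.e. ρ+…+ρ^3 ≥ 9/16.
At ρ = 1/5: ρ+…+ρ^3 = 0.2480 < 0.5625.
So cooperation is not sustainable.

Yes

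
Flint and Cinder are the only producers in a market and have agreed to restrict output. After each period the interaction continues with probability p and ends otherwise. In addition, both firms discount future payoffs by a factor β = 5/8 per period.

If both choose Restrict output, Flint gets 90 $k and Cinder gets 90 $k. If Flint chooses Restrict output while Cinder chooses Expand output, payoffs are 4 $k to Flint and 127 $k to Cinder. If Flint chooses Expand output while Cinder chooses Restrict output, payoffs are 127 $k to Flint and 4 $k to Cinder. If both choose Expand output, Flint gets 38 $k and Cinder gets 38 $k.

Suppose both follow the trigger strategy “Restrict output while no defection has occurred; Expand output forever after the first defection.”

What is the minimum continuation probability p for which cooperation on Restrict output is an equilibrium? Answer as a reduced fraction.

296/445

With continuation probability p and discount β, the effective per-period discount factor is βp.
Grim-trigger IC: βp ≥ (127−90)/(127−38) = 37/89.
So p ≥ (37/89)/(5/8) = 296/445.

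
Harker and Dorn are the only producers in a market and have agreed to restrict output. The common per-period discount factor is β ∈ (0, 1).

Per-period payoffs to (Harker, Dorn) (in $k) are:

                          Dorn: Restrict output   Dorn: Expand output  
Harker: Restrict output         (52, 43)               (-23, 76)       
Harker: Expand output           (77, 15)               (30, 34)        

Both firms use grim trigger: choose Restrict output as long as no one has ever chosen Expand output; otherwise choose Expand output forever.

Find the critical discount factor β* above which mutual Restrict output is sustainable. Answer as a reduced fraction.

11/14

For Harker: deviation gain 77−52 = 25, per-period punishment loss 52−30 = 22. IC gives β ≥ 25/47.
For Dorn: gain 33, loss 9 per period, so β ≥ 33/42 = 11/14.
The tighter constraint is Dorn's, so cooperation needs β ≥ 11/14.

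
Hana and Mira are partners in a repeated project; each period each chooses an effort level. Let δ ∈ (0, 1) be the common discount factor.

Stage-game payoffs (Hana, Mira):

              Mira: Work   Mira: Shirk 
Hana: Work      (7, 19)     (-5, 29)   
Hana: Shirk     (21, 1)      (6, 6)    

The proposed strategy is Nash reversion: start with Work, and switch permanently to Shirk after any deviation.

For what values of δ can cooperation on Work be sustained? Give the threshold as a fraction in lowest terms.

Hana's threshold: (21−7)/(21−6) = 14/15.
Mira's threshold: (29−19)/(29−6) = 10/23.
14/15 > 10/23, so Hana binds and δ* = 14/15.

14/15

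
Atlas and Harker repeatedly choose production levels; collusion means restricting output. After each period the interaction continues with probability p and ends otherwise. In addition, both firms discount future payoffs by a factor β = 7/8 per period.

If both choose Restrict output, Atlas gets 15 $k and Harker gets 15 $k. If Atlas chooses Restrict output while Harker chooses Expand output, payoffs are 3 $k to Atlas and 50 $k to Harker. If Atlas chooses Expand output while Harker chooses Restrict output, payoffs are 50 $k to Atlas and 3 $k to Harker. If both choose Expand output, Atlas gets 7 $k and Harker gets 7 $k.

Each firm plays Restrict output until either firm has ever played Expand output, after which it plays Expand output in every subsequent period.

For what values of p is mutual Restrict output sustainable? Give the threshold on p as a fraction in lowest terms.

With continuation probability p and discount β, the effective per-period discount factor is βp.
Grim-trigger IC: βp ≥ (50−15)/(50−7) = 35/43.
So p ≥ (35/43)/(7/8) = 40/43.

40/43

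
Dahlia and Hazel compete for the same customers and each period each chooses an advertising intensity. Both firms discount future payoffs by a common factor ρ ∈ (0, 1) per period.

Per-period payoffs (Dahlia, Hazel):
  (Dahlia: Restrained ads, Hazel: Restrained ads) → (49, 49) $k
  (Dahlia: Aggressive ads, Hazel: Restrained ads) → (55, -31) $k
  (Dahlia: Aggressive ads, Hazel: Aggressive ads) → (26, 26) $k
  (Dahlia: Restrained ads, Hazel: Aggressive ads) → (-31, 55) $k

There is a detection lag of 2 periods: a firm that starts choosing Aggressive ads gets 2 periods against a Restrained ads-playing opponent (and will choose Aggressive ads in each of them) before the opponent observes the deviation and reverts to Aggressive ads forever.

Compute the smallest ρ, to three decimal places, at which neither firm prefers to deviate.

0.455

Deviating for the 2 undetected periods gains 55−49 = 6 per period over cooperation, then loses 49−26 = 23 per period forever once punishment starts.
Gain: 6(1 + ρ + … + ρ^1); loss: 23·ρ^2/(1−ρ).
No profitable deviation ⇔ 6(1−ρ^2) ≤ 23·ρ^2, i.e. ρ^2 ≥ 6/(6+23) = 6/29.
Hence ρ ≥ (6/29)^(1/2) ≈ 0.455.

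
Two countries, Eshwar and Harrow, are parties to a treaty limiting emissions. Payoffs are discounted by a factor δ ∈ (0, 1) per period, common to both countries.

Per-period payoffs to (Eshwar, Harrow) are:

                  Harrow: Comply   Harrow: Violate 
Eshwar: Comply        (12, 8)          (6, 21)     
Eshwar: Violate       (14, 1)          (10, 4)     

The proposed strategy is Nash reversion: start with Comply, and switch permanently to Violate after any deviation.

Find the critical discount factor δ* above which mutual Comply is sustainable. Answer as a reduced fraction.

13/17

Eshwar's threshold: (14−12)/(14−10) = 1/2.
Harrow's threshold: (21−8)/(21−4) = 13/17.
1/2 < 13/17, so Harrow binds and δ* = 13/17.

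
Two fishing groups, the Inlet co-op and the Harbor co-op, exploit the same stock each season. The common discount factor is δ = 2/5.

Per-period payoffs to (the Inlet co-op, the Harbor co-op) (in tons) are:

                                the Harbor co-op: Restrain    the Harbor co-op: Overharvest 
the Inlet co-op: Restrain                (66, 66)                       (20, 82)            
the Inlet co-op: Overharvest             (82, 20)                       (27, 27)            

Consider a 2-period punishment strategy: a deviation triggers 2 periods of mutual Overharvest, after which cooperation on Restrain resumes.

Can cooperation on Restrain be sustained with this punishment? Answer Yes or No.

Yes

IC: δ+…+δ^2 ≥ (82−66)/(66−27) = 16/39.
At δ = 2/5: partial sum = 0.5600 ≥ 0.4103. Cooperation sustainable.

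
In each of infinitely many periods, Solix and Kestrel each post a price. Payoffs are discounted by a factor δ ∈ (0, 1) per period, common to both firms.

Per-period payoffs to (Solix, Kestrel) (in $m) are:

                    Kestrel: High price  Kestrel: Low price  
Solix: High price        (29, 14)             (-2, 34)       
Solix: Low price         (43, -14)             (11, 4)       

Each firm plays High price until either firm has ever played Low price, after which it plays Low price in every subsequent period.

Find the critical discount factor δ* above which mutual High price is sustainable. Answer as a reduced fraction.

Solix's threshold: (43−29)/(43−11) = 7/16.
Kestrel's threshold: (34−14)/(34−4) = 2/3.
7/16 < 2/3, so Kestrel binds and δ* = 2/3.

2/3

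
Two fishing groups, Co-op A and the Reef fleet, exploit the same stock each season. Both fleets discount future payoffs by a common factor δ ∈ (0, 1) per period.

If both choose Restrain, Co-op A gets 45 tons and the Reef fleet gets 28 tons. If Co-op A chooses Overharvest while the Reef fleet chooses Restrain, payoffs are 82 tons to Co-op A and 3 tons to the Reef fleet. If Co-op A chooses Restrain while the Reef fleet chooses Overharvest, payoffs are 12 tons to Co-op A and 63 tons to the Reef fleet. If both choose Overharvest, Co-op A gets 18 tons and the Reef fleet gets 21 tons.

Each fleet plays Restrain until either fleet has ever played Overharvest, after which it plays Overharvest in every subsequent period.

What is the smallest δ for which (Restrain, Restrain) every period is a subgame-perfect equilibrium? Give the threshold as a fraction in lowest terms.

5/6

For Co-op A: deviation gain 82−45 = 37, per-period punishment loss 45−18 = 27. IC gives δ ≥ 37/64.
For the Reef fleet: gain 35, loss 7 per period, so δ ≥ 35/42 = 5/6.
The tighter constraint is the Reef fleet's, so cooperation needs δ ≥ 5/6.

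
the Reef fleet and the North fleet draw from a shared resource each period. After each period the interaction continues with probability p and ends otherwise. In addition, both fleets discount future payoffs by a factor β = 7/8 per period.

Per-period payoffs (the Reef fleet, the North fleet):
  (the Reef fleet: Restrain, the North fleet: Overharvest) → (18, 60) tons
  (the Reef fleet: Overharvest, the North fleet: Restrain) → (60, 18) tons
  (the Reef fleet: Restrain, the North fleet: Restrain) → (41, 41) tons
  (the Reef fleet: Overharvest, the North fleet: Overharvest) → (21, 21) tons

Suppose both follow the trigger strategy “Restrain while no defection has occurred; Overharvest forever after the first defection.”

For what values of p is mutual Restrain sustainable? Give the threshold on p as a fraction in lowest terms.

With continuation probability p and discount β, the effective per-period discount factor is βp.
Grim-trigger IC: βp ≥ (60−41)/(60−21) = 19/39.
So p ≥ (19/39)/(7/8) = 152/273.

152/273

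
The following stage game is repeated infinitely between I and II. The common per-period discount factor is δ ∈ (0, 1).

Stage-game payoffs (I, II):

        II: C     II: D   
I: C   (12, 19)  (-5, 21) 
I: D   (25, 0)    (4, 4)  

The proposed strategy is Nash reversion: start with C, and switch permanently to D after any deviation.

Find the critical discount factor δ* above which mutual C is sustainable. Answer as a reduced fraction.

I: cooperation gives 12 each period; deviation gives 25 once then 4 forever.
  12/(1−δ) ≥ 25 + 4δ/(1−δ) ⇒ δ ≥ 13/21.
II: cooperation gives 19 each period; deviation gives 21 once then 4 forever.
  δ ≥ 2/17.
Both must hold, so the binding constraint is I's: δ ≥ 13/21.

13/21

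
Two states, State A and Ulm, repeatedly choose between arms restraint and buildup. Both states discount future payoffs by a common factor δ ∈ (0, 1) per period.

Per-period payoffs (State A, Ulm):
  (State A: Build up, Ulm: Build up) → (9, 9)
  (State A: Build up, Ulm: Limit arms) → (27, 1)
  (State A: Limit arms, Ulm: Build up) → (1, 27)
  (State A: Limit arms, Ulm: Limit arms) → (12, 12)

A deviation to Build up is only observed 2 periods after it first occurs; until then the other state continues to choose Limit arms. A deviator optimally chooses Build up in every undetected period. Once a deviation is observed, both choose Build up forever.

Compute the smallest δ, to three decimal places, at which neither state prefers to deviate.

0.913

Deviating for the 2 undetected periods gains 27−12 = 15 per period over cooperation, then loses 12−9 = 3 per period forever once punishment starts.
Gain: 15(1 + δ + … + δ^1); loss: 3·δ^2/(1−δ).
No profitable deviation ⇔ 15(1−δ^2) ≤ 3·δ^2, i.e. δ^2 ≥ 15/(15+3) = 5/6.
Hence δ ≥ (5/6)^(1/2) ≈ 0.913.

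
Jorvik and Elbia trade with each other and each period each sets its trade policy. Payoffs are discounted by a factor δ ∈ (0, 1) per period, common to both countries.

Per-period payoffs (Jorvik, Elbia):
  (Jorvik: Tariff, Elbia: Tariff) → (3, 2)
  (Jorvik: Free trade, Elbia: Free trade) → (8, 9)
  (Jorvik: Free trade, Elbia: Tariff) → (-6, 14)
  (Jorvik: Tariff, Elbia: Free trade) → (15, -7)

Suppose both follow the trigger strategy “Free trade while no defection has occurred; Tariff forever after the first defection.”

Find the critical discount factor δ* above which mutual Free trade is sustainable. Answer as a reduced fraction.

For Jorvik: deviation gain 15−8 = 7, per-period punishment loss 8−3 = 5. IC gives δ ≥ 7/12.
For Elbia: gain 5, loss 7 per period, so δ ≥ 5/12.
The tighter constraint is Jorvik's, so cooperation needs δ ≥ 7/12.

7/12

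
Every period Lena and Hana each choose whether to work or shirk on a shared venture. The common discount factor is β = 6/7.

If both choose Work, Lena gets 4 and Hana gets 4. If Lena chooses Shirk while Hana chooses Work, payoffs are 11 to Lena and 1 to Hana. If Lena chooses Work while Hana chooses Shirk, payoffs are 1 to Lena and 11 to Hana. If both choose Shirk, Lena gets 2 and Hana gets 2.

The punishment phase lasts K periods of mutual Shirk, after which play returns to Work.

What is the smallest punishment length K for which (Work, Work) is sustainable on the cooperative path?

6

No profitable deviation requires (4−2)(β+…+β^K) ≥ 11−4, i.e. β+…+β^K ≥ 7/2 ≈ 3.5000.
With β = 6/7, the partial sums are K=1: 0.8571, K=2: 1.5918, K=3: 2.2216, K=4: 2.7613, K=5: 3.2240, K=6: 3.6206.
K = 6 is the first length at which the sum reaches 3.5000.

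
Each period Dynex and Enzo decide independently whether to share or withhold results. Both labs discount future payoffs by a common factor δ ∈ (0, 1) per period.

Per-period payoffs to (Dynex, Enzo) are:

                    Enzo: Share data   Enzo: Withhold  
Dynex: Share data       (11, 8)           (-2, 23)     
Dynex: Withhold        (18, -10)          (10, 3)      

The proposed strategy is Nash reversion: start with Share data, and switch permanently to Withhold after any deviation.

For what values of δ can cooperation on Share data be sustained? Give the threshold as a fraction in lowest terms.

7/8

For Dynex: deviation gain 18−11 = 7, per-period punishment loss 11−10 = 1. IC gives δ ≥ 7/8.
For Enzo: gain 15, loss 5 per period, so δ ≥ 15/20 = 3/4.
The tighter constraint is Dynex's, so cooperation needs δ ≥ 7/8.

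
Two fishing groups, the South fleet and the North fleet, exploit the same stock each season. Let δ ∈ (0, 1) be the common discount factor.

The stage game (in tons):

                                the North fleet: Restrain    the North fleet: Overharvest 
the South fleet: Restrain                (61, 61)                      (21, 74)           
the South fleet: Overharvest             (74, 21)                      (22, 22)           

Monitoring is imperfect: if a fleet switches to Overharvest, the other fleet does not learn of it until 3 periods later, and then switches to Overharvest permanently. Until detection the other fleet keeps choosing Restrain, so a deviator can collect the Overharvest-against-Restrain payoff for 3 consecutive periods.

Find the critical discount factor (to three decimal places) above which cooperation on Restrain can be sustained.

0.630

The best deviation is to choose Overharvest for all 3 undetected periods, earning 74 each, then 22 forever once detected.
Deviation value: 74(1−δ^3)/(1−δ) + 22δ^3/(1−δ); cooperation value: 61/(1−δ).
IC: 61 ≥ 74(1−δ^3) + 22δ^3 = 74 − 52δ^3.
So δ^3 ≥ 13/52 = 1/4, giving δ ≥ (1/4)^(1/3) ≈ 0.630.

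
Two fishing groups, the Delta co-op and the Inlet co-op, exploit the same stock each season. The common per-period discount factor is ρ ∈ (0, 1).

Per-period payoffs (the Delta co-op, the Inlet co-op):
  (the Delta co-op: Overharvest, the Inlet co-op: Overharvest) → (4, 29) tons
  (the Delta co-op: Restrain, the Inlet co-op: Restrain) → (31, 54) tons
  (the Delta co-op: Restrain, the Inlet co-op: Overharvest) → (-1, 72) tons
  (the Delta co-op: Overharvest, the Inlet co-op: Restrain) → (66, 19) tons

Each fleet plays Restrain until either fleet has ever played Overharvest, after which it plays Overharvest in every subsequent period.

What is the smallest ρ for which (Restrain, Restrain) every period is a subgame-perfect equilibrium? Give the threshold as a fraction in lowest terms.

For the Delta co-op: deviation gain 66−31 = 35, per-period punishment loss 31−4 = 27. IC gives ρ ≥ 35/62.
For the Inlet co-op: gain 18, loss 25 per period, so ρ ≥ 18/43.
The tighter constraint is the Delta co-op's, so cooperation needs ρ ≥ 35/62.

35/62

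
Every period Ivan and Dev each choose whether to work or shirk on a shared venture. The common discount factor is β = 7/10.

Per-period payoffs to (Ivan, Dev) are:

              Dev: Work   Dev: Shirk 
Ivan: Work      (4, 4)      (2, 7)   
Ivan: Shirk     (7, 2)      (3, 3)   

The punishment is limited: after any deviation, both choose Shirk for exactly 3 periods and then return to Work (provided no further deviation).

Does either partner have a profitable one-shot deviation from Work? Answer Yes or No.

IC: β+…+β^3 ≥ (7−4)/(4−3) = 3.
At β = 7/10: partial sum = 1.5330 < 3.0000. Cooperation not sustainable.

Yes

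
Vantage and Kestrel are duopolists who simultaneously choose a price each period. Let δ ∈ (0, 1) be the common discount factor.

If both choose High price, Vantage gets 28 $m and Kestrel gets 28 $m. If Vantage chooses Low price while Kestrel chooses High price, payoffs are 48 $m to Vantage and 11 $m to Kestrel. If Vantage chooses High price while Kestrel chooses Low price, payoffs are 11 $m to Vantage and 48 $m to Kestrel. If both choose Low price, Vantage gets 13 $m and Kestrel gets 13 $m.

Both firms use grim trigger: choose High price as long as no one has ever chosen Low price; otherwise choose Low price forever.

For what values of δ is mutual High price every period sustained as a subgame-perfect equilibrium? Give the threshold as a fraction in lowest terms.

4/7

Under grim trigger the critical discount factor is (T−C)/(T−P) with T = 48, C = 28, P = 13.
δ* = (48−28)/(48−13) = 20/35 = 4/7.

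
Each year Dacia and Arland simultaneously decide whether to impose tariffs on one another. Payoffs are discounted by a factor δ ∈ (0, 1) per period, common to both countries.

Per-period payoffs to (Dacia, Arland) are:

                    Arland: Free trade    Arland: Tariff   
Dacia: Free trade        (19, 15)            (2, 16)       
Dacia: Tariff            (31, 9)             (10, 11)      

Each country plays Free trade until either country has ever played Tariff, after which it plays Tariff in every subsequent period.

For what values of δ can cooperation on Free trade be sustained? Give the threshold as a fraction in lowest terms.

For Dacia: deviation gain 31−19 = 12, per-period punishment loss 19−10 = 9. IC gives δ ≥ 12/21 = 4/7.
For Arland: gain 1, loss 4 per period, so δ ≥ 1/5.
The tighter constraint is Dacia's, so cooperation needs δ ≥ 4/7.

4/7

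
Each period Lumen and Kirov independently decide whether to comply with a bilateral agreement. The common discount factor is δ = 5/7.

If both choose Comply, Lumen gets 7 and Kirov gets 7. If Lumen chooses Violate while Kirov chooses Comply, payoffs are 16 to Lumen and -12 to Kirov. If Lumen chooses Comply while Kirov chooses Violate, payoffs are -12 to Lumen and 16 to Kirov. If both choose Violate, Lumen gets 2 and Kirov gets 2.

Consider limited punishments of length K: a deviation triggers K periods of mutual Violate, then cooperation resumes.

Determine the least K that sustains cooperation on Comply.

No profitable deviation requires (7−2)(δ+…+δ^K) ≥ 16−7, i.e. δ+…+δ^K ≥ 9/5 ≈ 1.8000.
With δ = 5/7, the partial sums are K=1: 0.7143, K=2: 1.2245, K=3: 1.5889, K=4: 1.8492.
K = 4 is the first length at which the sum reaches 1.8000.

4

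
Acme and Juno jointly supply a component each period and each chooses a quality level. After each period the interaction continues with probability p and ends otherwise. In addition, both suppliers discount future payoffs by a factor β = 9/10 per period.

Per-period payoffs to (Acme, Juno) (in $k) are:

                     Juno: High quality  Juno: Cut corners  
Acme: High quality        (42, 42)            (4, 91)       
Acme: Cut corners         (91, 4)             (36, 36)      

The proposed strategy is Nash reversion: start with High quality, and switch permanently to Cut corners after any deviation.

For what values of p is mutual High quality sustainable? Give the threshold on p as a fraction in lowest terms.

98/99

Expected continuation weight on next period's payoff is β·p = 9/10·p, which plays the role of the discount factor.
Cooperation requires 9/10·p ≥ (91−42)/(91−36) = 49/55, hence p ≥ 98/99.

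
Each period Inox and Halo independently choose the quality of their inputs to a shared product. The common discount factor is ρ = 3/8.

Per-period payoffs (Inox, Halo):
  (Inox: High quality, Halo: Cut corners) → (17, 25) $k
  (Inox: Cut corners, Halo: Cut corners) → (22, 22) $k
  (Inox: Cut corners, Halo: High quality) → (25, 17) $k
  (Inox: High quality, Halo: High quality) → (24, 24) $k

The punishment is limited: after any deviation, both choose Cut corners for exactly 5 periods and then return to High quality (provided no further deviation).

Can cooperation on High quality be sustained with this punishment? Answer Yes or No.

Comparing payoff streams over the 6 periods until play realigns: cooperate → 24(1+ρ+…+ρ^5); deviate → 25 + 22(ρ+…+ρ^5).
Cooperation is sustained iff (24−22)(ρ+…+ρ^5) ≥ 25−24.
ρ+…+ρ^5 = 3/8·(1−(3/8)^5)/(1−3/8) = 0.5956, and (25−24)/(24−22) = 0.5000.
0.5956 ≥ 0.5000, so cooperation is sustainable.

Yes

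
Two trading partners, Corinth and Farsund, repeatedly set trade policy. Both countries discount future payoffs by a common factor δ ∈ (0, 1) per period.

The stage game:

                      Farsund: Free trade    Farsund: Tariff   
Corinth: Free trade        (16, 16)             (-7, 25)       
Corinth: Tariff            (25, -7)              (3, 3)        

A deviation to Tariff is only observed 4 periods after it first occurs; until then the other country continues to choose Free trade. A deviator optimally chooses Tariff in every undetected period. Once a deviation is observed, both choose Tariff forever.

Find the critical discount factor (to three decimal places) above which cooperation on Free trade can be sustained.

0.800

The best deviation is to choose Tariff for all 4 undetected periods, earning 25 each, then 3 forever once detected.
Deviation value: 25(1−δ^4)/(1−δ) + 3δ^4/(1−δ); cooperation value: 16/(1−δ).
IC: 16 ≥ 25(1−δ^4) + 3δ^4 = 25 − 22δ^4.
So δ^4 ≥ 9/22, giving δ ≥ (9/22)^(1/4) ≈ 0.800.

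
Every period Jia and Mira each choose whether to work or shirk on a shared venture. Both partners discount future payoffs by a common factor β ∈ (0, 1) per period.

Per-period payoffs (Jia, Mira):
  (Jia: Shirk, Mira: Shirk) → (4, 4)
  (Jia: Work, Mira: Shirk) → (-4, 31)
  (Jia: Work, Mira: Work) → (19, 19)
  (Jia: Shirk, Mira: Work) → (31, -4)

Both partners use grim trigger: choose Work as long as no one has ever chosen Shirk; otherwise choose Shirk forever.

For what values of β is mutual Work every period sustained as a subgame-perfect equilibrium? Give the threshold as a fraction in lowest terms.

Cooperation forever yields 19 each period: 19/(1−β).
Deviating yields 31 once, then 4 forever: 31 + 4β/(1−β).
No profitable deviation requires 19/(1−β) ≥ 31 + 4β/(1−β).
Multiplying by (1−β): 19 ≥ 31(1−β) + 4β = 31 − 27β.
So 27β ≥ 12, i.e. β ≥ 12/27 = 4/9.

4/9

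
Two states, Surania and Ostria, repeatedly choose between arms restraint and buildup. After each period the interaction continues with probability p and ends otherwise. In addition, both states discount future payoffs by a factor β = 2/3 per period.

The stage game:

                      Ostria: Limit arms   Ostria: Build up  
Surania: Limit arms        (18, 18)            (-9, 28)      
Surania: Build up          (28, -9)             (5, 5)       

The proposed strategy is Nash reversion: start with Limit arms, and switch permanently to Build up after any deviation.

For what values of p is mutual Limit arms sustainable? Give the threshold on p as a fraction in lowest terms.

15/23

With continuation probability p and discount β, the effective per-period discount factor is βp.
Grim-trigger IC: βp ≥ (28−18)/(28−5) = 10/23.
So p ≥ (10/23)/(2/3) = 15/23.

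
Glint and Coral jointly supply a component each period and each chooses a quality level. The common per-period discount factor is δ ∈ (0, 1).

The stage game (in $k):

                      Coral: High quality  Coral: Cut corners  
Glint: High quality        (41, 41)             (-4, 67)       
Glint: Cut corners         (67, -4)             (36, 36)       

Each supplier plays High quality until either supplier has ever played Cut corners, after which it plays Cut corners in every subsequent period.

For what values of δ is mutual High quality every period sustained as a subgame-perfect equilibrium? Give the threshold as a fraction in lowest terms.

Under grim trigger the critical discount factor is (T−C)/(T−P) with T = 67, C = 41, P = 36.
δ* = (67−41)/(67−36) = 26/31.

26/31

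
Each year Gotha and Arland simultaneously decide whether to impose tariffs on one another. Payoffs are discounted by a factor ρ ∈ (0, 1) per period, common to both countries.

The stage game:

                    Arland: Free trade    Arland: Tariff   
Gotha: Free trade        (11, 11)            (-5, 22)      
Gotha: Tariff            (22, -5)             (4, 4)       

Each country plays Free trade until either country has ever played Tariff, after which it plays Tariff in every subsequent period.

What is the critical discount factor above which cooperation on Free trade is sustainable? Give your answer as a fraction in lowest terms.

11/(1−ρ) ≥ 22 + 4ρ/(1−ρ)
11 ≥ 22 − 18ρ
ρ ≥ 11/18.

11/18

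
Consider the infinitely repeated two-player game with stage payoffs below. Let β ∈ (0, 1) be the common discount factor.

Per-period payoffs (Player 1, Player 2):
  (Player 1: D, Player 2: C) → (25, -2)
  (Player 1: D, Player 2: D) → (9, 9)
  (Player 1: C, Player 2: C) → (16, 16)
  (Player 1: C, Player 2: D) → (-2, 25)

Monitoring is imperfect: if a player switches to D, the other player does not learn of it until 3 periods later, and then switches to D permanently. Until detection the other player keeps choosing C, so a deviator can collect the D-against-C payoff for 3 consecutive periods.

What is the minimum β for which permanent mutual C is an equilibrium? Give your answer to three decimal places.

A deviator earns 25 for 3 periods, then 9 forever; cooperating earns 16 forever. Multiplying the IC by (1−β):
16 ≥ 25(1−β^3) + 9β^3, so 16·β^3 ≥ 9 and β^3 ≥ 9/16.
β ≥ (9/16)^(1/3) ≈ 0.825.

0.825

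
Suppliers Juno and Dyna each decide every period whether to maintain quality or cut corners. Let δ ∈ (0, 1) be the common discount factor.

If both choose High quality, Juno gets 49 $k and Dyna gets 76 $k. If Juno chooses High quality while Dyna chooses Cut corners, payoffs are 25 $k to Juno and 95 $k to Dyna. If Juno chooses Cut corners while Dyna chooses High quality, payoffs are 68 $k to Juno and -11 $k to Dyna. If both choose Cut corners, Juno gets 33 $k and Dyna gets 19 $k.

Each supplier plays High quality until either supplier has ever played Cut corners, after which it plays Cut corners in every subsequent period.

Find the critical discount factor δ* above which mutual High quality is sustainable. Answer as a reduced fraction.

For Juno: deviation gain 68−49 = 19, per-period punishment loss 49−33 = 16. IC gives δ ≥ 19/35.
For Dyna: gain 19, loss 57 per period, so δ ≥ 19/76 = 1/4.
The tighter constraint is Juno's, so cooperation needs δ ≥ 19/35.

19/35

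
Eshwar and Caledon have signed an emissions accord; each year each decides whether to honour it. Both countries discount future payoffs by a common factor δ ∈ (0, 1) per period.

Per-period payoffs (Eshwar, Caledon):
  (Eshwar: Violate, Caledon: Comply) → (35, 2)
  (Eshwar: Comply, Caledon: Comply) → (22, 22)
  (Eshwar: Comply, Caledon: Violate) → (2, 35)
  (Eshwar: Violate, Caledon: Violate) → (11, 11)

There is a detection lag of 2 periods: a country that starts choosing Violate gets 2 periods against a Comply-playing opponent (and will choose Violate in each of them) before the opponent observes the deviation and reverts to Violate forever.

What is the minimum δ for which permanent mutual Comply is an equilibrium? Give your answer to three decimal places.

0.736

Deviating for the 2 undetected periods gains 35−22 = 13 per period over cooperation, then loses 22−11 = 11 per period forever once punishment starts.
Gain: 13(1 + δ + … + δ^1); loss: 11·δ^2/(1−δ).
No profitable deviation ⇔ 13(1−δ^2) ≤ 11·δ^2, i.e. δ^2 ≥ 13/(13+11) = 13/24.
Hence δ ≥ (13/24)^(1/2) ≈ 0.736.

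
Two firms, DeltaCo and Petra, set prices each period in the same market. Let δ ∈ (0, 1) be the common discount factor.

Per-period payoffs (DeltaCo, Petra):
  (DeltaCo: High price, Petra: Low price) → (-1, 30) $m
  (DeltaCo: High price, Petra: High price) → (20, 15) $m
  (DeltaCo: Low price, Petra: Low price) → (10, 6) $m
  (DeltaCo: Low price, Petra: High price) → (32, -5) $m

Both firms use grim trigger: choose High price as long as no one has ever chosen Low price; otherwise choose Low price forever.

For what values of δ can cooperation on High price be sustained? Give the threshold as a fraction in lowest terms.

5/8

For DeltaCo: deviation gain 32−20 = 12, per-period punishment loss 20−10 = 10. IC gives δ ≥ 12/22 = 6/11.
For Petra: gain 15, loss 9 per period, so δ ≥ 15/24 = 5/8.
The tighter constraint is Petra's, so cooperation needs δ ≥ 5/8.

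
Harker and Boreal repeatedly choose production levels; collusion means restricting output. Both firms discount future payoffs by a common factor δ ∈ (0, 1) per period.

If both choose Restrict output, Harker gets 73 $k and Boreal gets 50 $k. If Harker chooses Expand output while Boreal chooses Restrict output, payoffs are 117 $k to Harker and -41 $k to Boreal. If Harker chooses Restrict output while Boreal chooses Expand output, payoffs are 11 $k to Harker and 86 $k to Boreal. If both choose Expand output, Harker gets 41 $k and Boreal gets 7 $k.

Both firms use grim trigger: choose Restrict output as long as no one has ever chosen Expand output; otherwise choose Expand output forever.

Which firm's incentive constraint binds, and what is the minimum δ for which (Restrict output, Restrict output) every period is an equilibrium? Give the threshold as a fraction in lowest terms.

Harker: cooperation gives 73 each period; deviation gives 117 once then 41 forever.
  73/(1−δ) ≥ 117 + 41δ/(1−δ) ⇒ δ ≥ 44/76 = 11/19.
Boreal: cooperation gives 50 each period; deviation gives 86 once then 7 forever.
  δ ≥ 36/79.
Both must hold, so the binding constraint is Harker's: δ ≥ 11/19.

Harker; δ ≥ 11/19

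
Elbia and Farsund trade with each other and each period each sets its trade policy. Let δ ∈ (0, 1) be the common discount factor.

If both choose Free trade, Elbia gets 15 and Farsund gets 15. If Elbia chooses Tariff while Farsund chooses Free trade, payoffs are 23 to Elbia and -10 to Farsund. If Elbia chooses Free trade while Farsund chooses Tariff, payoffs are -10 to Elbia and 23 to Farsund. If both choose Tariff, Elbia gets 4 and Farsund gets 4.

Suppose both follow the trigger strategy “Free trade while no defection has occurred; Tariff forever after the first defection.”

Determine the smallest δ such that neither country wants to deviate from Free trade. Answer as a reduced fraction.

One-period gain from deviating is 23 − 15 = 8. The loss is 15 − 4 = 11 in every subsequent period, with present value 11·δ/(1−δ).
Deviation is unprofitable when 11·δ/(1−δ) ≥ 8, i.e. δ/(1−δ) ≥ 8/11.
Equivalently δ ≥ 8/(8+11) = 8/19.

8/19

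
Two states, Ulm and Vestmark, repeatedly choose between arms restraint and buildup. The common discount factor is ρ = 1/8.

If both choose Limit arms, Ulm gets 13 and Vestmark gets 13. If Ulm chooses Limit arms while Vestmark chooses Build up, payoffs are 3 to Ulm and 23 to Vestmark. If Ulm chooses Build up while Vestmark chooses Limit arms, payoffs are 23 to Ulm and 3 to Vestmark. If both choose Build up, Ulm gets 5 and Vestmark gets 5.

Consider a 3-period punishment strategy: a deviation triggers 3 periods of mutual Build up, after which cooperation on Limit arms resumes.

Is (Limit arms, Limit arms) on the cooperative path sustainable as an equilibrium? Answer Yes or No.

Comparing payoff streams over the 4 periods until play realigns: cooperate → 13(1+ρ+…+ρ^3); deviate → 23 + 5(ρ+…+ρ^3).
Cooperation is sustained iff (13−5)(ρ+…+ρ^3) ≥ 23−13.
ρ+…+ρ^3 = 1/8·(1−(1/8)^3)/(1−1/8) = 0.1426, and (23−13)/(13−5) = 1.2500.
0.1426 < 1.2500, so cooperation is not sustainable.

No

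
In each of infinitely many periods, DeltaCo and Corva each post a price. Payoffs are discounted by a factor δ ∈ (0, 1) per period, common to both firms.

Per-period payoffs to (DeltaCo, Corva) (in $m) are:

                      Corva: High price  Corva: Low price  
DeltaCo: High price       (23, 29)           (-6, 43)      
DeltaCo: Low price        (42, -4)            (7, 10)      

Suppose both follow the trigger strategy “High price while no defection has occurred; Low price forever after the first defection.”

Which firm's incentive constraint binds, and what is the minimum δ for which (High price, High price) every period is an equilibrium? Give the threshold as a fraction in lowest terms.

DeltaCo: cooperation gives 23 each period; deviation gives 42 once then 7 forever.
  23/(1−δ) ≥ 42 + 7δ/(1−δ) ⇒ δ ≥ 19/35.
Corva: cooperation gives 29 each period; deviation gives 43 once then 10 forever.
  δ ≥ 14/33.
Both must hold, so the binding constraint is DeltaCo's: δ ≥ 19/35.

DeltaCo; δ ≥ 19/35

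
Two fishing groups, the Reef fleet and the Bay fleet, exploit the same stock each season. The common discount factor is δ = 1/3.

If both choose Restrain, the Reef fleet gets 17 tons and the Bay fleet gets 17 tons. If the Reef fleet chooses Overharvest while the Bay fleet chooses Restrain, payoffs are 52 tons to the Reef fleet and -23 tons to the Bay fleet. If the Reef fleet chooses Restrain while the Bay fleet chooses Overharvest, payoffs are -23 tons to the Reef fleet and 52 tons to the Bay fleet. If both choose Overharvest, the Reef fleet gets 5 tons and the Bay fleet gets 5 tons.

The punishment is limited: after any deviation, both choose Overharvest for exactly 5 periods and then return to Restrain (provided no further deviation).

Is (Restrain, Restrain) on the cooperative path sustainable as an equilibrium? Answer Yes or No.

IC: δ+…+δ^5 ≥ (52−17)/(17−5) = 35/12.
At δ = 1/3: partial sum = 0.4979 < 2.9167. Cooperation not sustainable.

No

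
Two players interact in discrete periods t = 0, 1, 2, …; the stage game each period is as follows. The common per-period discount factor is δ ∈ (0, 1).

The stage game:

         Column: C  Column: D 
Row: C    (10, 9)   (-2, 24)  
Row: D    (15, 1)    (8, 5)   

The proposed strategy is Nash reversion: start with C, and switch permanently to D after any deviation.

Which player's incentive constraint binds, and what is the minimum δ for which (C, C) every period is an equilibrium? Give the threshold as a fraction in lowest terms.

For Row: deviation gain 15−10 = 5, per-period punishment loss 10−8 = 2. IC gives δ ≥ 5/7.
For Column: gain 15, loss 4 per period, so δ ≥ 15/19.
The tighter constraint is Column's, so cooperation needs δ ≥ 15/19.

Column; δ ≥ 15/19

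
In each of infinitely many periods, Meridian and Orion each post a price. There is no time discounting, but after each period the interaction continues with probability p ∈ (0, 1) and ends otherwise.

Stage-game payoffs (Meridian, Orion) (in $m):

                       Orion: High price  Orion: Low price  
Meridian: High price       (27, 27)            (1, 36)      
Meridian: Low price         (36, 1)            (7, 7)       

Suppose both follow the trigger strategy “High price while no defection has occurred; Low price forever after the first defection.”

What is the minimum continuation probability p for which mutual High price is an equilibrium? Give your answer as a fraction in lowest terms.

With no time discounting, the continuation probability p plays the role of the discount factor.
Grim-trigger IC: 27/(1−p) ≥ 36 + 7p/(1−p) ⇒ p ≥ (36−27)/(36−7) = 9/29.

9/29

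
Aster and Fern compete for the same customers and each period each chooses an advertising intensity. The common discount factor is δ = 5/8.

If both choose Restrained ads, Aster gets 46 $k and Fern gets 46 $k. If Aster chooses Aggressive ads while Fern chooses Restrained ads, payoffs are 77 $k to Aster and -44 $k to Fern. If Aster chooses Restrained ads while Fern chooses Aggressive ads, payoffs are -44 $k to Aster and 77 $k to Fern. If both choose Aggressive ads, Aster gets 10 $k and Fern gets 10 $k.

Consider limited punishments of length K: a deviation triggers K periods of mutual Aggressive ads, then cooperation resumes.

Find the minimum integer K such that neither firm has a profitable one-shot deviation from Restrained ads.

Need Σ_{k=1}^{K} δ^k ≥ (77−46)/(46−10) = 0.8611 at δ = 5/8.
At K = 1 the sum is 0.6250 < 0.8611; at K = 2 it is 1.0156 ≥ 0.8611.
So the minimum punishment length is K = 2.

2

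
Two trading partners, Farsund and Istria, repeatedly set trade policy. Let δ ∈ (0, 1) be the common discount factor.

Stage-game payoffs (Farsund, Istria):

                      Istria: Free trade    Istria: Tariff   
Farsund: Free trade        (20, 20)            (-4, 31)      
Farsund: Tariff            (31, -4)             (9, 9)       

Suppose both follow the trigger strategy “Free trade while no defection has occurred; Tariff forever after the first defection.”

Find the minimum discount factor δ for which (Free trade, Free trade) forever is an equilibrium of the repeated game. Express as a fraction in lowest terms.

20/(1−δ) ≥ 31 + 9δ/(1−δ)
20 ≥ 31 − 22δ
δ ≥ 11/22 = 1/2.

1/2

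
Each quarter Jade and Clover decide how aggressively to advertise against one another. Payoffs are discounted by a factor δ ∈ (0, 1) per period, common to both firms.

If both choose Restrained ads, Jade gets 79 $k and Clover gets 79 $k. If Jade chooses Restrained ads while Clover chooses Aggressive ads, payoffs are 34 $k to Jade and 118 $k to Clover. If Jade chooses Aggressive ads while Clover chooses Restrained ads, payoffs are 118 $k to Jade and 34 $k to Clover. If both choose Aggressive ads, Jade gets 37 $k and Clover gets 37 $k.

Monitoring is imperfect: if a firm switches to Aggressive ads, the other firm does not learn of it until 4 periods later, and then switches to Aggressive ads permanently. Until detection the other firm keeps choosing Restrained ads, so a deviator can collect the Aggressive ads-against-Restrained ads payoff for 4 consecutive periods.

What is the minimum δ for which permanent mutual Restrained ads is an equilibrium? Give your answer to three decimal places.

0.833

A deviator earns 118 for 4 periods, then 37 forever; cooperating earns 79 forever. Multiplying the IC by (1−δ):
79 ≥ 118(1−δ^4) + 37δ^4, so 81·δ^4 ≥ 39 and δ^4 ≥ 13/27.
δ ≥ (13/27)^(1/4) ≈ 0.833.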